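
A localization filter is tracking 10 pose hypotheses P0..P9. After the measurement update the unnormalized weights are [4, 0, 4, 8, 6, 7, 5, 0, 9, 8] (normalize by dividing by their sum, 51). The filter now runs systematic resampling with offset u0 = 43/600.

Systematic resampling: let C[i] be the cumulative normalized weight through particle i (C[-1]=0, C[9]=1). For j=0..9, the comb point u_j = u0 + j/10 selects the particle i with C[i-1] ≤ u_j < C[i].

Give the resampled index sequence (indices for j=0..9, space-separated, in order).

0 3 3 4 5 6 8 8 9 9

C = [4/51, 4/51, 8/51, 16/51, 22/51, 29/51, 2/3, 2/3, 43/51, 1]
j=0: u_0=43/600 ∈ [0, 4/51) → index 0
j=1: u_1=103/600 ∈ [8/51, 16/51) → index 3
j=2: u_2=163/600 ∈ [8/51, 16/51) → index 3
j=3: u_3=223/600 ∈ [16/51, 22/51) → index 4
j=4: u_4=283/600 ∈ [22/51, 29/51) → index 5
j=5: u_5=343/600 ∈ [29/51, 2/3) → index 6
j=6: u_6=403/600 ∈ [2/3, 43/51) → index 8
j=7: u_7=463/600 ∈ [2/3, 43/51) → index 8
j=8: u_8=523/600 ∈ [43/51, 1) → index 9
j=9: u_9=583/600 ∈ [43/51, 1) → index 9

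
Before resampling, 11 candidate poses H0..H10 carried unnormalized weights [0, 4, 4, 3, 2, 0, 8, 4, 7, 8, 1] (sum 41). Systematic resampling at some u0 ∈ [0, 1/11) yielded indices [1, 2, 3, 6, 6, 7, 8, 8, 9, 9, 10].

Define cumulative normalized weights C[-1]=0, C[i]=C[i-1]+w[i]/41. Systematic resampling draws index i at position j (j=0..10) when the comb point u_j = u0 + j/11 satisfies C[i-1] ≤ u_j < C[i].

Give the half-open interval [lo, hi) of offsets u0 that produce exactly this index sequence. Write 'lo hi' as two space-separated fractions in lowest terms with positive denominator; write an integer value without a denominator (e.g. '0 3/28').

C = [0, 4/41, 8/41, 11/41, 13/41, 13/41, 21/41, 25/41, 32/41, 40/41, 1]
j=0 picked index 1: u0 ∈ [0, 4/41)
j=1 picked index 2: u0 ∈ [3/451, 47/451)
j=2 picked index 3: u0 ∈ [6/451, 39/451)
j=3 picked index 6: u0 ∈ [20/451, 108/451)
j=4 picked index 6: u0 ∈ [-21/451, 67/451)
j=5 picked index 7: u0 ∈ [26/451, 70/451)
j=6 picked index 8: u0 ∈ [29/451, 106/451)
j=7 picked index 8: u0 ∈ [-12/451, 65/451)
j=8 picked index 9: u0 ∈ [24/451, 112/451)
j=9 picked index 9: u0 ∈ [-17/451, 71/451)
j=10 picked index 10: u0 ∈ [30/451, 1/11)
intersection: [30/451, 39/451)

30/451 39/451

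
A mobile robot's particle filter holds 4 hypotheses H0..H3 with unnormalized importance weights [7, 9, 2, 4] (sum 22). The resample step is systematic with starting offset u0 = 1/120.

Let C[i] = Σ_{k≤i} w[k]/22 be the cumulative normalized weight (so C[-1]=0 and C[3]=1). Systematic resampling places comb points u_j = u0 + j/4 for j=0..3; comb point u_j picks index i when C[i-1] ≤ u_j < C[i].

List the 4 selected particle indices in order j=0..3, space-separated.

C = [7/22, 8/11, 9/11, 1]
j=0: u_0=1/120 ∈ [0, 7/22) → index 0
j=1: u_1=31/120 ∈ [0, 7/22) → index 0
j=2: u_2=61/120 ∈ [7/22, 8/11) → index 1
j=3: u_3=91/120 ∈ [8/11, 9/11) → index 2

0 0 1 2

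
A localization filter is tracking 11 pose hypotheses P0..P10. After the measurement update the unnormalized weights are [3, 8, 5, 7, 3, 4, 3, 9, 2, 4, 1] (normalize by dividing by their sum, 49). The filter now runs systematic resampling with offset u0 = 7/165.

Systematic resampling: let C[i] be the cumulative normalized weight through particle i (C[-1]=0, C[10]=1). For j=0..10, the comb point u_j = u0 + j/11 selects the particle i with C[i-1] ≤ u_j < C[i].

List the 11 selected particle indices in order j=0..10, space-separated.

0 1 1 2 3 4 5 7 7 8 9

C = [3/49, 11/49, 16/49, 23/49, 26/49, 30/49, 33/49, 6/7, 44/49, 48/49, 1]
j=0: u_0=7/165 ∈ [0, 3/49) → index 0
j=1: u_1=2/15 ∈ [3/49, 11/49) → index 1
j=2: u_2=37/165 ∈ [3/49, 11/49) → index 1
j=3: u_3=52/165 ∈ [11/49, 16/49) → index 2
j=4: u_4=67/165 ∈ [16/49, 23/49) → index 3
j=5: u_5=82/165 ∈ [23/49, 26/49) → index 4
j=6: u_6=97/165 ∈ [26/49, 30/49) → index 5
j=7: u_7=112/165 ∈ [33/49, 6/7) → index 7
j=8: u_8=127/165 ∈ [33/49, 6/7) → index 7
j=9: u_9=142/165 ∈ [6/7, 44/49) → index 8
j=10: u_10=157/165 ∈ [44/49, 48/49) → index 9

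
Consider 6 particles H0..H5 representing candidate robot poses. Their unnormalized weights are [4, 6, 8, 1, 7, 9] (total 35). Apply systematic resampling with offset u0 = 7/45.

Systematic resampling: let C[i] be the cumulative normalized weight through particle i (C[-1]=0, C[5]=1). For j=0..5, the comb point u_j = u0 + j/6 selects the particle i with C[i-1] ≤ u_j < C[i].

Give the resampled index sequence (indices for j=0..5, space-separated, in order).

1 2 2 4 5 5

C = [4/35, 2/7, 18/35, 19/35, 26/35, 1]
j=0: u_0=7/45 ∈ [4/35, 2/7) → index 1
j=1: u_1=29/90 ∈ [2/7, 18/35) → index 2
j=2: u_2=22/45 ∈ [2/7, 18/35) → index 2
j=3: u_3=59/90 ∈ [19/35, 26/35) → index 4
j=4: u_4=37/45 ∈ [26/35, 1) → index 5
j=5: u_5=89/90 ∈ [26/35, 1) → index 5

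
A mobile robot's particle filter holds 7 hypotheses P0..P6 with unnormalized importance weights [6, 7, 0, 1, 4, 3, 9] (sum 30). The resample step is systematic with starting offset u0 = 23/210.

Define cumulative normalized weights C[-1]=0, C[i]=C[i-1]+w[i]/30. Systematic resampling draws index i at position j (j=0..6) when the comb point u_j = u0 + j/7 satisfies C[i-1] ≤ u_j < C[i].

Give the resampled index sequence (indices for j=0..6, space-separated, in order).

C = [1/5, 13/30, 13/30, 7/15, 3/5, 7/10, 1]
j=0: u_0=23/210 ∈ [0, 1/5) → index 0
j=1: u_1=53/210 ∈ [1/5, 13/30) → index 1
j=2: u_2=83/210 ∈ [1/5, 13/30) → index 1
j=3: u_3=113/210 ∈ [7/15, 3/5) → index 4
j=4: u_4=143/210 ∈ [3/5, 7/10) → index 5
j=5: u_5=173/210 ∈ [7/10, 1) → index 6
j=6: u_6=29/30 ∈ [7/10, 1) → index 6

0 1 1 4 5 6 6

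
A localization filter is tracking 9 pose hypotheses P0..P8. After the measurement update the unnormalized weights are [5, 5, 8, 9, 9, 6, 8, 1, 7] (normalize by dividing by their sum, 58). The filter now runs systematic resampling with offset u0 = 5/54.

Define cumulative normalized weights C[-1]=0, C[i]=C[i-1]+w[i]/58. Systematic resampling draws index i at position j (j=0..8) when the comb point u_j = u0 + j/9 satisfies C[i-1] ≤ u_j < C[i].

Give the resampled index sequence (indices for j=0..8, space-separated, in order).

C = [5/58, 5/29, 9/29, 27/58, 18/29, 21/29, 25/29, 51/58, 1]
j=0: u_0=5/54 ∈ [5/58, 5/29) → index 1
j=1: u_1=11/54 ∈ [5/29, 9/29) → index 2
j=2: u_2=17/54 ∈ [9/29, 27/58) → index 3
j=3: u_3=23/54 ∈ [9/29, 27/58) → index 3
j=4: u_4=29/54 ∈ [27/58, 18/29) → index 4
j=5: u_5=35/54 ∈ [18/29, 21/29) → index 5
j=6: u_6=41/54 ∈ [21/29, 25/29) → index 6
j=7: u_7=47/54 ∈ [25/29, 51/58) → index 7
j=8: u_8=53/54 ∈ [51/58, 1) → index 8

1 2 3 3 4 5 6 7 8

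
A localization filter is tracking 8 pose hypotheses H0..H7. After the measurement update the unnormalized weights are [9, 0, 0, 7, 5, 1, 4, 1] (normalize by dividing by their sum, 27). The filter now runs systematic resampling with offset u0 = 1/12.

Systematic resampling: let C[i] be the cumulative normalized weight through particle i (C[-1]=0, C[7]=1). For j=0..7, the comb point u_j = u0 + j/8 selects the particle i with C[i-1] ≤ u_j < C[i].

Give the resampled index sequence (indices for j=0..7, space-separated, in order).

C = [1/3, 1/3, 1/3, 16/27, 7/9, 22/27, 26/27, 1]
j=0: u_0=1/12 ∈ [0, 1/3) → index 0
j=1: u_1=5/24 ∈ [0, 1/3) → index 0
j=2: u_2=1/3 ∈ [1/3, 16/27) → index 3
j=3: u_3=11/24 ∈ [1/3, 16/27) → index 3
j=4: u_4=7/12 ∈ [1/3, 16/27) → index 3
j=5: u_5=17/24 ∈ [16/27, 7/9) → index 4
j=6: u_6=5/6 ∈ [22/27, 26/27) → index 6
j=7: u_7=23/24 ∈ [22/27, 26/27) → index 6

0 0 3 3 3 4 6 6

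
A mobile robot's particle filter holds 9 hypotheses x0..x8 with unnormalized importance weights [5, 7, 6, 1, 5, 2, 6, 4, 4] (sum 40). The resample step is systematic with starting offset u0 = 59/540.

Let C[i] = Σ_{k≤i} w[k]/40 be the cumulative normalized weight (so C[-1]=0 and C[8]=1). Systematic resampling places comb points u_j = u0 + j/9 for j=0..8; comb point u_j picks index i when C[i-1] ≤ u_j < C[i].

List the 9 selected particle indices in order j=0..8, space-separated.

0 1 2 2 4 6 6 7 8

C = [1/8, 3/10, 9/20, 19/40, 3/5, 13/20, 4/5, 9/10, 1]
j=0: u_0=59/540 ∈ [0, 1/8) → index 0
j=1: u_1=119/540 ∈ [1/8, 3/10) → index 1
j=2: u_2=179/540 ∈ [3/10, 9/20) → index 2
j=3: u_3=239/540 ∈ [3/10, 9/20) → index 2
j=4: u_4=299/540 ∈ [19/40, 3/5) → index 4
j=5: u_5=359/540 ∈ [13/20, 4/5) → index 6
j=6: u_6=419/540 ∈ [13/20, 4/5) → index 6
j=7: u_7=479/540 ∈ [4/5, 9/10) → index 7
j=8: u_8=539/540 ∈ [9/10, 1) → index 8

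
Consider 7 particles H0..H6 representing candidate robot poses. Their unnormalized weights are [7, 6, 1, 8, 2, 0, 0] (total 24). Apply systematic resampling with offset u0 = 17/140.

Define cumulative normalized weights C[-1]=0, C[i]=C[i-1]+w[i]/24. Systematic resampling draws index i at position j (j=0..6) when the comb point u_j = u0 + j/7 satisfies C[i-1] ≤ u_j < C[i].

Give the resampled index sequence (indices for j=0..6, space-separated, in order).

C = [7/24, 13/24, 7/12, 11/12, 1, 1, 1]
j=0: u_0=17/140 ∈ [0, 7/24) → index 0
j=1: u_1=37/140 ∈ [0, 7/24) → index 0
j=2: u_2=57/140 ∈ [7/24, 13/24) → index 1
j=3: u_3=11/20 ∈ [13/24, 7/12) → index 2
j=4: u_4=97/140 ∈ [7/12, 11/12) → index 3
j=5: u_5=117/140 ∈ [7/12, 11/12) → index 3
j=6: u_6=137/140 ∈ [11/12, 1) → index 4

0 0 1 2 3 3 4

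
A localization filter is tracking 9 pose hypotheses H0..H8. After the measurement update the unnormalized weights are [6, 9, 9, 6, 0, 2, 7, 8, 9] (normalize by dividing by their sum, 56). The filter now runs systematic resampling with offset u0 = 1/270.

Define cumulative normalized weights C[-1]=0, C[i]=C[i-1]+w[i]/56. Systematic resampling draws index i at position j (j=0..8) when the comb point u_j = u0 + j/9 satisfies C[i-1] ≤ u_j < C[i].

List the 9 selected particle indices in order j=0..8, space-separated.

0 1 1 2 3 5 6 7 8

C = [3/28, 15/56, 3/7, 15/28, 15/28, 4/7, 39/56, 47/56, 1]
j=0: u_0=1/270 ∈ [0, 3/28) → index 0
j=1: u_1=31/270 ∈ [3/28, 15/56) → index 1
j=2: u_2=61/270 ∈ [3/28, 15/56) → index 1
j=3: u_3=91/270 ∈ [15/56, 3/7) → index 2
j=4: u_4=121/270 ∈ [3/7, 15/28) → index 3
j=5: u_5=151/270 ∈ [15/28, 4/7) → index 5
j=6: u_6=181/270 ∈ [4/7, 39/56) → index 6
j=7: u_7=211/270 ∈ [39/56, 47/56) → index 7
j=8: u_8=241/270 ∈ [47/56, 1) → index 8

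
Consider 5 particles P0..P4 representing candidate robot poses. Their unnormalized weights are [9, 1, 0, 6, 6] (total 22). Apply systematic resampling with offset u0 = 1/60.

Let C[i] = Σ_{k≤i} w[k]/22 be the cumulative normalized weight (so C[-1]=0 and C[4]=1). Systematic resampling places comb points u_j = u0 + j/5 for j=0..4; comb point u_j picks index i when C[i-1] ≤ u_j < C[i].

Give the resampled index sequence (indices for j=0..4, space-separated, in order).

C = [9/22, 5/11, 5/11, 8/11, 1]
j=0: u_0=1/60 ∈ [0, 9/22) → index 0
j=1: u_1=13/60 ∈ [0, 9/22) → index 0
j=2: u_2=5/12 ∈ [9/22, 5/11) → index 1
j=3: u_3=37/60 ∈ [5/11, 8/11) → index 3
j=4: u_4=49/60 ∈ [8/11, 1) → index 4

0 0 1 3 4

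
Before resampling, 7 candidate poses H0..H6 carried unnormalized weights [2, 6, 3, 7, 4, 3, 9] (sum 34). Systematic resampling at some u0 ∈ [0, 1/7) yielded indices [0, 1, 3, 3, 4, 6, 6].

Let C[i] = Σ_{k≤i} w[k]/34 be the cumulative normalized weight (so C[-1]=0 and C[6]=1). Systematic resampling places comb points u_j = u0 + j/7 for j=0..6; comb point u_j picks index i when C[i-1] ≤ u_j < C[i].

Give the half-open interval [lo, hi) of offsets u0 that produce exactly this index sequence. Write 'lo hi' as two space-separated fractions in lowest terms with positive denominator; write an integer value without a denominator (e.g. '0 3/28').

9/238 1/17

C = [1/17, 4/17, 11/34, 9/17, 11/17, 25/34, 1]
j=0 picked index 0: u0 ∈ [0, 1/17)
j=1 picked index 1: u0 ∈ [-10/119, 11/119)
j=2 picked index 3: u0 ∈ [9/238, 29/119)
j=3 picked index 3: u0 ∈ [-25/238, 12/119)
j=4 picked index 4: u0 ∈ [-5/119, 9/119)
j=5 picked index 6: u0 ∈ [5/238, 2/7)
j=6 picked index 6: u0 ∈ [-29/238, 1/7)
intersection: [9/238, 1/17)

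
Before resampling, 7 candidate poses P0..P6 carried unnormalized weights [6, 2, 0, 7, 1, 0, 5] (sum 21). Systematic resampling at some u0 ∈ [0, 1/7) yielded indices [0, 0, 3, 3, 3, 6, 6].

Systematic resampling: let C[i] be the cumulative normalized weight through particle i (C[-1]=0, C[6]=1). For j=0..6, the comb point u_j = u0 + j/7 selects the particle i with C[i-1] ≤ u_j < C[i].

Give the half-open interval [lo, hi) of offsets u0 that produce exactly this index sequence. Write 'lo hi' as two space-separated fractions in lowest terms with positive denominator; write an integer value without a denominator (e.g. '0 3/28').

2/21 1/7

C = [2/7, 8/21, 8/21, 5/7, 16/21, 16/21, 1]
j=0 picked index 0: u0 ∈ [0, 2/7)
j=1 picked index 0: u0 ∈ [-1/7, 1/7)
j=2 picked index 3: u0 ∈ [2/21, 3/7)
j=3 picked index 3: u0 ∈ [-1/21, 2/7)
j=4 picked index 3: u0 ∈ [-4/21, 1/7)
j=5 picked index 6: u0 ∈ [1/21, 2/7)
j=6 picked index 6: u0 ∈ [-2/21, 1/7)
intersection: [2/21, 1/7)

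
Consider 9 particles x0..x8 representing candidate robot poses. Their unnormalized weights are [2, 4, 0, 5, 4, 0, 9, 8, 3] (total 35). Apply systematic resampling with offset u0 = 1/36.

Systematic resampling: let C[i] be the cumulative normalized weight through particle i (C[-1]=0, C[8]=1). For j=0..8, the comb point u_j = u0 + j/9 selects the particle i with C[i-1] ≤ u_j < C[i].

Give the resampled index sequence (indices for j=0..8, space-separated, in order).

0 1 3 4 6 6 7 7 8

C = [2/35, 6/35, 6/35, 11/35, 3/7, 3/7, 24/35, 32/35, 1]
j=0: u_0=1/36 ∈ [0, 2/35) → index 0
j=1: u_1=5/36 ∈ [2/35, 6/35) → index 1
j=2: u_2=1/4 ∈ [6/35, 11/35) → index 3
j=3: u_3=13/36 ∈ [11/35, 3/7) → index 4
j=4: u_4=17/36 ∈ [3/7, 24/35) → index 6
j=5: u_5=7/12 ∈ [3/7, 24/35) → index 6
j=6: u_6=25/36 ∈ [24/35, 32/35) → index 7
j=7: u_7=29/36 ∈ [24/35, 32/35) → index 7
j=8: u_8=11/12 ∈ [32/35, 1) → index 8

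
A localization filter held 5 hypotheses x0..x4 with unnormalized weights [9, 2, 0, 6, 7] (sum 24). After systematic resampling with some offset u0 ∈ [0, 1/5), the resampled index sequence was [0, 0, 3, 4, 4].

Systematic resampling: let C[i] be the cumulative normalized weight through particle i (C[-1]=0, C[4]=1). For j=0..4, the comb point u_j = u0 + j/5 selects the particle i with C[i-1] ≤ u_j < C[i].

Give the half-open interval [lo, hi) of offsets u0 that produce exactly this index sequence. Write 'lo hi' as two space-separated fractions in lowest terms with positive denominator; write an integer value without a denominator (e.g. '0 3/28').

13/120 7/40

C = [3/8, 11/24, 11/24, 17/24, 1]
j=0 picked index 0: u0 ∈ [0, 3/8)
j=1 picked index 0: u0 ∈ [-1/5, 7/40)
j=2 picked index 3: u0 ∈ [7/120, 37/120)
j=3 picked index 4: u0 ∈ [13/120, 2/5)
j=4 picked index 4: u0 ∈ [-11/120, 1/5)
intersection: [13/120, 7/40)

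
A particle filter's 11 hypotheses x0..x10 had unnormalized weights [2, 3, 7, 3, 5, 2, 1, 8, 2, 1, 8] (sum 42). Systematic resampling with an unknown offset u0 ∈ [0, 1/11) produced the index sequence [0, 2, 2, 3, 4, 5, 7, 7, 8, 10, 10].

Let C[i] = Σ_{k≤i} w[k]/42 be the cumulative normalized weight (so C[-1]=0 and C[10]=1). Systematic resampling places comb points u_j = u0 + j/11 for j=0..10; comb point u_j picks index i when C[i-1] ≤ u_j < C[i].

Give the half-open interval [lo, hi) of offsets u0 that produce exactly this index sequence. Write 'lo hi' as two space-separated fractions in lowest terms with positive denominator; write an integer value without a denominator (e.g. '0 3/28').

13/462 1/21

C = [1/21, 5/42, 2/7, 5/14, 10/21, 11/21, 23/42, 31/42, 11/14, 17/21, 1]
j=0 picked index 0: u0 ∈ [0, 1/21)
j=1 picked index 2: u0 ∈ [13/462, 15/77)
j=2 picked index 2: u0 ∈ [-29/462, 8/77)
j=3 picked index 3: u0 ∈ [1/77, 13/154)
j=4 picked index 4: u0 ∈ [-1/154, 26/231)
j=5 picked index 5: u0 ∈ [5/231, 16/231)
j=6 picked index 7: u0 ∈ [1/462, 89/462)
j=7 picked index 7: u0 ∈ [-41/462, 47/462)
j=8 picked index 8: u0 ∈ [5/462, 9/154)
j=9 picked index 10: u0 ∈ [-2/231, 2/11)
j=10 picked index 10: u0 ∈ [-23/231, 1/11)
intersection: [13/462, 1/21)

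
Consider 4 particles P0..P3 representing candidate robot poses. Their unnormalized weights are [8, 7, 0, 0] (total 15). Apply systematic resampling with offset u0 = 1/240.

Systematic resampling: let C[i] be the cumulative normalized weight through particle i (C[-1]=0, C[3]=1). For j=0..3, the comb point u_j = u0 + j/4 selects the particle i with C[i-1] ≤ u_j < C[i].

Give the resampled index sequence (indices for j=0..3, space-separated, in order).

0 0 0 1

C = [8/15, 1, 1, 1]
j=0: u_0=1/240 ∈ [0, 8/15) → index 0
j=1: u_1=61/240 ∈ [0, 8/15) → index 0
j=2: u_2=121/240 ∈ [0, 8/15) → index 0
j=3: u_3=181/240 ∈ [8/15, 1) → index 1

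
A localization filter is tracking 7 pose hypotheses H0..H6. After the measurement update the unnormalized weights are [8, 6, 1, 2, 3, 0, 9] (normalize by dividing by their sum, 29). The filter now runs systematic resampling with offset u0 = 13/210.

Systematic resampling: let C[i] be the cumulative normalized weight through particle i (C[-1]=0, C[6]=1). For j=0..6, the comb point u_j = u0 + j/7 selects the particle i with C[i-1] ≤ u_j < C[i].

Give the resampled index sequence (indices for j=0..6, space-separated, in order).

C = [8/29, 14/29, 15/29, 17/29, 20/29, 20/29, 1]
j=0: u_0=13/210 ∈ [0, 8/29) → index 0
j=1: u_1=43/210 ∈ [0, 8/29) → index 0
j=2: u_2=73/210 ∈ [8/29, 14/29) → index 1
j=3: u_3=103/210 ∈ [14/29, 15/29) → index 2
j=4: u_4=19/30 ∈ [17/29, 20/29) → index 4
j=5: u_5=163/210 ∈ [20/29, 1) → index 6
j=6: u_6=193/210 ∈ [20/29, 1) → index 6

0 0 1 2 4 6 6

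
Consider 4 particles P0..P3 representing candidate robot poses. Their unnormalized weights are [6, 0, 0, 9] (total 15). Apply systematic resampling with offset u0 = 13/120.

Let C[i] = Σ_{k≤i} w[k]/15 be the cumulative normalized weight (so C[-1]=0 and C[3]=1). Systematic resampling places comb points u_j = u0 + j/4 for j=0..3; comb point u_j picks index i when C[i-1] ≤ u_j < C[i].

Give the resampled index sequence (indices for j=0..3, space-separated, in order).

0 0 3 3

C = [2/5, 2/5, 2/5, 1]
j=0: u_0=13/120 ∈ [0, 2/5) → index 0
j=1: u_1=43/120 ∈ [0, 2/5) → index 0
j=2: u_2=73/120 ∈ [2/5, 1) → index 3
j=3: u_3=103/120 ∈ [2/5, 1) → index 3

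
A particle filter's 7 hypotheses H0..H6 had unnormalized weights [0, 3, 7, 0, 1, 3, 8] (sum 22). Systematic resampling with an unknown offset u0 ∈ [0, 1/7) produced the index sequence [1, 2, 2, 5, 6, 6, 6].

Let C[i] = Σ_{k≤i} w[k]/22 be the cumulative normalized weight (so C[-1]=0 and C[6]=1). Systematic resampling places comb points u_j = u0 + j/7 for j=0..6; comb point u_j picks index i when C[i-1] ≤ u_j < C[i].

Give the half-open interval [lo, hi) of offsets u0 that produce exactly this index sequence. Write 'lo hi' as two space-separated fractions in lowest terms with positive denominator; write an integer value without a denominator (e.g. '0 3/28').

C = [0, 3/22, 5/11, 5/11, 1/2, 7/11, 1]
j=0 picked index 1: u0 ∈ [0, 3/22)
j=1 picked index 2: u0 ∈ [-1/154, 24/77)
j=2 picked index 2: u0 ∈ [-23/154, 13/77)
j=3 picked index 5: u0 ∈ [1/14, 16/77)
j=4 picked index 6: u0 ∈ [5/77, 3/7)
j=5 picked index 6: u0 ∈ [-6/77, 2/7)
j=6 picked index 6: u0 ∈ [-17/77, 1/7)
intersection: [1/14, 3/22)

1/14 3/22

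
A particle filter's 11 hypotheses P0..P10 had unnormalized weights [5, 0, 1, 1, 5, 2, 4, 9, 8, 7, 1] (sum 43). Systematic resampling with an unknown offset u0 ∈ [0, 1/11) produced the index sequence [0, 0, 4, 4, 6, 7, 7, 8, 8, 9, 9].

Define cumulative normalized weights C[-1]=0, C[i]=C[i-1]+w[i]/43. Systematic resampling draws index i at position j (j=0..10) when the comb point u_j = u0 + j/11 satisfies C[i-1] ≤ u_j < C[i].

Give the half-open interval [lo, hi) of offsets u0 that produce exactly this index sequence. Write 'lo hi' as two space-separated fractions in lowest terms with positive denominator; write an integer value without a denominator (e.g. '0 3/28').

0 3/473

C = [5/43, 5/43, 6/43, 7/43, 12/43, 14/43, 18/43, 27/43, 35/43, 42/43, 1]
j=0 picked index 0: u0 ∈ [0, 5/43)
j=1 picked index 0: u0 ∈ [-1/11, 12/473)
j=2 picked index 4: u0 ∈ [-9/473, 46/473)
j=3 picked index 4: u0 ∈ [-52/473, 3/473)
j=4 picked index 6: u0 ∈ [-18/473, 26/473)
j=5 picked index 7: u0 ∈ [-17/473, 82/473)
j=6 picked index 7: u0 ∈ [-60/473, 39/473)
j=7 picked index 8: u0 ∈ [-4/473, 84/473)
j=8 picked index 8: u0 ∈ [-47/473, 41/473)
j=9 picked index 9: u0 ∈ [-2/473, 75/473)
j=10 picked index 9: u0 ∈ [-45/473, 32/473)
intersection: [0, 3/473)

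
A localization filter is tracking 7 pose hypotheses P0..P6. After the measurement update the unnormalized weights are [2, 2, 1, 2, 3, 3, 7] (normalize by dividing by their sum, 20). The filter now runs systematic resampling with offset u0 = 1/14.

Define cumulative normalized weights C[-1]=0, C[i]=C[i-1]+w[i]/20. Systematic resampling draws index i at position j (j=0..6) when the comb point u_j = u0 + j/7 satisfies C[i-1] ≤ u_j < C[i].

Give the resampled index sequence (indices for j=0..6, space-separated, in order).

C = [1/10, 1/5, 1/4, 7/20, 1/2, 13/20, 1]
j=0: u_0=1/14 ∈ [0, 1/10) → index 0
j=1: u_1=3/14 ∈ [1/5, 1/4) → index 2
j=2: u_2=5/14 ∈ [7/20, 1/2) → index 4
j=3: u_3=1/2 ∈ [1/2, 13/20) → index 5
j=4: u_4=9/14 ∈ [1/2, 13/20) → index 5
j=5: u_5=11/14 ∈ [13/20, 1) → index 6
j=6: u_6=13/14 ∈ [13/20, 1) → index 6

0 2 4 5 5 6 6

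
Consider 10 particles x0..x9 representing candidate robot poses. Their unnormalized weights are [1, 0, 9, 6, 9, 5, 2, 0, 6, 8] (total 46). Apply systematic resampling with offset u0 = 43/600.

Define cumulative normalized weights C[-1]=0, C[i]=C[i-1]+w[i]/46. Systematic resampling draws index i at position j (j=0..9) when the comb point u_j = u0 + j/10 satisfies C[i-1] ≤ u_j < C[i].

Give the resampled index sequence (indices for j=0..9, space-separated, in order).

C = [1/46, 1/46, 5/23, 8/23, 25/46, 15/23, 16/23, 16/23, 19/23, 1]
j=0: u_0=43/600 ∈ [1/46, 5/23) → index 2
j=1: u_1=103/600 ∈ [1/46, 5/23) → index 2
j=2: u_2=163/600 ∈ [5/23, 8/23) → index 3
j=3: u_3=223/600 ∈ [8/23, 25/46) → index 4
j=4: u_4=283/600 ∈ [8/23, 25/46) → index 4
j=5: u_5=343/600 ∈ [25/46, 15/23) → index 5
j=6: u_6=403/600 ∈ [15/23, 16/23) → index 6
j=7: u_7=463/600 ∈ [16/23, 19/23) → index 8
j=8: u_8=523/600 ∈ [19/23, 1) → index 9
j=9: u_9=583/600 ∈ [19/23, 1) → index 9

2 2 3 4 4 5 6 8 9 9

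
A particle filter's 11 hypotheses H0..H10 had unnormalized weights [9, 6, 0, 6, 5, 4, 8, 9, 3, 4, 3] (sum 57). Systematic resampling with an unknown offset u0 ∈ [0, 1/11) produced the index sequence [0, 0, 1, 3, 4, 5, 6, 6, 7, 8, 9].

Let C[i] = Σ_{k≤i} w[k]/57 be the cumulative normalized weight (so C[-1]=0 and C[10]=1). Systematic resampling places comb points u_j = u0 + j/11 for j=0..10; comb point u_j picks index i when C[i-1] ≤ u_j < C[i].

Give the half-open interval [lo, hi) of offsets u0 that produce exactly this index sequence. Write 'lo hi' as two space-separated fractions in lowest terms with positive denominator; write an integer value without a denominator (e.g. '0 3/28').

C = [3/19, 5/19, 5/19, 7/19, 26/57, 10/19, 2/3, 47/57, 50/57, 18/19, 1]
j=0 picked index 0: u0 ∈ [0, 3/19)
j=1 picked index 0: u0 ∈ [-1/11, 14/209)
j=2 picked index 1: u0 ∈ [-5/209, 17/209)
j=3 picked index 3: u0 ∈ [-2/209, 20/209)
j=4 picked index 4: u0 ∈ [1/209, 58/627)
j=5 picked index 5: u0 ∈ [1/627, 15/209)
j=6 picked index 6: u0 ∈ [-4/209, 4/33)
j=7 picked index 6: u0 ∈ [-23/209, 1/33)
j=8 picked index 7: u0 ∈ [-2/33, 61/627)
j=9 picked index 8: u0 ∈ [4/627, 37/627)
j=10 picked index 9: u0 ∈ [-20/627, 8/209)
intersection: [4/627, 1/33)

4/627 1/33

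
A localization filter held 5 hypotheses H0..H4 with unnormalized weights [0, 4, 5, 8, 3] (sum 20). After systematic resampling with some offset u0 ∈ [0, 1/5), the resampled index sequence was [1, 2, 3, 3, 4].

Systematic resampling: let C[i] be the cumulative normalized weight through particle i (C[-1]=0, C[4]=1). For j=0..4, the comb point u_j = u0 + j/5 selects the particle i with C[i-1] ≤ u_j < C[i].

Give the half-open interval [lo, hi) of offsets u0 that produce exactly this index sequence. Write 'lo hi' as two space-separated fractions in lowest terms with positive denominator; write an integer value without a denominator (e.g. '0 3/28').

C = [0, 1/5, 9/20, 17/20, 1]
j=0 picked index 1: u0 ∈ [0, 1/5)
j=1 picked index 2: u0 ∈ [0, 1/4)
j=2 picked index 3: u0 ∈ [1/20, 9/20)
j=3 picked index 3: u0 ∈ [-3/20, 1/4)
j=4 picked index 4: u0 ∈ [1/20, 1/5)
intersection: [1/20, 1/5)

1/20 1/5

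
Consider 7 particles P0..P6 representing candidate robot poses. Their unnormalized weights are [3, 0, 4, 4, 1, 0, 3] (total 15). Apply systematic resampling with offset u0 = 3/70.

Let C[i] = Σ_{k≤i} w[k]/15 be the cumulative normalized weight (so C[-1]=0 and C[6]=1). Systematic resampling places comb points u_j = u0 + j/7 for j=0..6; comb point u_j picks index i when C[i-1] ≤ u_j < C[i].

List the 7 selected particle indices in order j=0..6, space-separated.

C = [1/5, 1/5, 7/15, 11/15, 4/5, 4/5, 1]
j=0: u_0=3/70 ∈ [0, 1/5) → index 0
j=1: u_1=13/70 ∈ [0, 1/5) → index 0
j=2: u_2=23/70 ∈ [1/5, 7/15) → index 2
j=3: u_3=33/70 ∈ [7/15, 11/15) → index 3
j=4: u_4=43/70 ∈ [7/15, 11/15) → index 3
j=5: u_5=53/70 ∈ [11/15, 4/5) → index 4
j=6: u_6=9/10 ∈ [4/5, 1) → index 6

0 0 2 3 3 4 6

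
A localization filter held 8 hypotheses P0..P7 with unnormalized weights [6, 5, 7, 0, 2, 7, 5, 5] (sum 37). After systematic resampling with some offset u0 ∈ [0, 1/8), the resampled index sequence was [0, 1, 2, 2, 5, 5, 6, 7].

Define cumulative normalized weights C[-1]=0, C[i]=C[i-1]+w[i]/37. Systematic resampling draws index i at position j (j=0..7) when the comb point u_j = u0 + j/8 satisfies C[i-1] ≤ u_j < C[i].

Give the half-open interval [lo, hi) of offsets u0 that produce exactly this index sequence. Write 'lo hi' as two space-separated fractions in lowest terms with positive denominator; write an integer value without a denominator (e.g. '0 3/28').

7/148 31/296

C = [6/37, 11/37, 18/37, 18/37, 20/37, 27/37, 32/37, 1]
j=0 picked index 0: u0 ∈ [0, 6/37)
j=1 picked index 1: u0 ∈ [11/296, 51/296)
j=2 picked index 2: u0 ∈ [7/148, 35/148)
j=3 picked index 2: u0 ∈ [-23/296, 33/296)
j=4 picked index 5: u0 ∈ [3/74, 17/74)
j=5 picked index 5: u0 ∈ [-25/296, 31/296)
j=6 picked index 6: u0 ∈ [-3/148, 17/148)
j=7 picked index 7: u0 ∈ [-3/296, 1/8)
intersection: [7/148, 31/296)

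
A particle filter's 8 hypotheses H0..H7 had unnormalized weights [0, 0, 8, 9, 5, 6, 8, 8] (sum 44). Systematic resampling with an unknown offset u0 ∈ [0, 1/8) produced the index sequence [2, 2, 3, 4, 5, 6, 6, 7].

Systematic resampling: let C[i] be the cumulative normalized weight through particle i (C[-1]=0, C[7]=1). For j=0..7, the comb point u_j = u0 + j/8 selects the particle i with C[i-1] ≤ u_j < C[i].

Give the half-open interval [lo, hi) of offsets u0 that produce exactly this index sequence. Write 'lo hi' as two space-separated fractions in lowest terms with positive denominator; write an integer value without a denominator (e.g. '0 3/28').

C = [0, 0, 2/11, 17/44, 1/2, 7/11, 9/11, 1]
j=0 picked index 2: u0 ∈ [0, 2/11)
j=1 picked index 2: u0 ∈ [-1/8, 5/88)
j=2 picked index 3: u0 ∈ [-3/44, 3/22)
j=3 picked index 4: u0 ∈ [1/88, 1/8)
j=4 picked index 5: u0 ∈ [0, 3/22)
j=5 picked index 6: u0 ∈ [1/88, 17/88)
j=6 picked index 6: u0 ∈ [-5/44, 3/44)
j=7 picked index 7: u0 ∈ [-5/88, 1/8)
intersection: [1/88, 5/88)

1/88 5/88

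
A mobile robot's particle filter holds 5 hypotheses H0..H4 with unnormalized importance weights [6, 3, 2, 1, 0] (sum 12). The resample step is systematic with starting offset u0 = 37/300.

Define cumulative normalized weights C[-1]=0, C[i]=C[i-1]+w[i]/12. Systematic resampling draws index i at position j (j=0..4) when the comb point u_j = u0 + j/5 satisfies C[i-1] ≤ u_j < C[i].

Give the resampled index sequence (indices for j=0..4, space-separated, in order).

C = [1/2, 3/4, 11/12, 1, 1]
j=0: u_0=37/300 ∈ [0, 1/2) → index 0
j=1: u_1=97/300 ∈ [0, 1/2) → index 0
j=2: u_2=157/300 ∈ [1/2, 3/4) → index 1
j=3: u_3=217/300 ∈ [1/2, 3/4) → index 1
j=4: u_4=277/300 ∈ [11/12, 1) → index 3

0 0 1 1 3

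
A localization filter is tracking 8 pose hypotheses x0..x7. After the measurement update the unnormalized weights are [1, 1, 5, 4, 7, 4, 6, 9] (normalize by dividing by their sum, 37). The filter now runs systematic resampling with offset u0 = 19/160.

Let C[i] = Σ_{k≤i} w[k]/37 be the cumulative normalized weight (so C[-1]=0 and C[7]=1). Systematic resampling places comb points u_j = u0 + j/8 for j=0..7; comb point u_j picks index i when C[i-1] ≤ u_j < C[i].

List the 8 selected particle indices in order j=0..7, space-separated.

2 3 4 5 6 6 7 7

C = [1/37, 2/37, 7/37, 11/37, 18/37, 22/37, 28/37, 1]
j=0: u_0=19/160 ∈ [2/37, 7/37) → index 2
j=1: u_1=39/160 ∈ [7/37, 11/37) → index 3
j=2: u_2=59/160 ∈ [11/37, 18/37) → index 4
j=3: u_3=79/160 ∈ [18/37, 22/37) → index 5
j=4: u_4=99/160 ∈ [22/37, 28/37) → index 6
j=5: u_5=119/160 ∈ [22/37, 28/37) → index 6
j=6: u_6=139/160 ∈ [28/37, 1) → index 7
j=7: u_7=159/160 ∈ [28/37, 1) → index 7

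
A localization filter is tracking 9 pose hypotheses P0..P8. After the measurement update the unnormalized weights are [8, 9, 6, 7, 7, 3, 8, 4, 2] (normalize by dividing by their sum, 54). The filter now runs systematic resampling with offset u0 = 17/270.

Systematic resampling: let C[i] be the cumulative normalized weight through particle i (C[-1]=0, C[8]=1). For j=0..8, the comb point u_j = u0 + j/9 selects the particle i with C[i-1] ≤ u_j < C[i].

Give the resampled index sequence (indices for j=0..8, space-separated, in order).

C = [4/27, 17/54, 23/54, 5/9, 37/54, 20/27, 8/9, 26/27, 1]
j=0: u_0=17/270 ∈ [0, 4/27) → index 0
j=1: u_1=47/270 ∈ [4/27, 17/54) → index 1
j=2: u_2=77/270 ∈ [4/27, 17/54) → index 1
j=3: u_3=107/270 ∈ [17/54, 23/54) → index 2
j=4: u_4=137/270 ∈ [23/54, 5/9) → index 3
j=5: u_5=167/270 ∈ [5/9, 37/54) → index 4
j=6: u_6=197/270 ∈ [37/54, 20/27) → index 5
j=7: u_7=227/270 ∈ [20/27, 8/9) → index 6
j=8: u_8=257/270 ∈ [8/9, 26/27) → index 7

0 1 1 2 3 4 5 6 7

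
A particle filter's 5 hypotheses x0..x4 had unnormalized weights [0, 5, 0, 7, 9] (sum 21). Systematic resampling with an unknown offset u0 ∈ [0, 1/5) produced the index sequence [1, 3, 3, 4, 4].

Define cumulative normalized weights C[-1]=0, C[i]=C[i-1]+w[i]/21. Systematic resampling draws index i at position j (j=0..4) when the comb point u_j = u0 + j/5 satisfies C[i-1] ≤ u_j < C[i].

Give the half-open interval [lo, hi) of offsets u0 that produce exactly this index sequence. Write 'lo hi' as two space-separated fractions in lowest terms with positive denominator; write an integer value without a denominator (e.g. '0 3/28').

4/105 6/35

C = [0, 5/21, 5/21, 4/7, 1]
j=0 picked index 1: u0 ∈ [0, 5/21)
j=1 picked index 3: u0 ∈ [4/105, 13/35)
j=2 picked index 3: u0 ∈ [-17/105, 6/35)
j=3 picked index 4: u0 ∈ [-1/35, 2/5)
j=4 picked index 4: u0 ∈ [-8/35, 1/5)
intersection: [4/105, 6/35)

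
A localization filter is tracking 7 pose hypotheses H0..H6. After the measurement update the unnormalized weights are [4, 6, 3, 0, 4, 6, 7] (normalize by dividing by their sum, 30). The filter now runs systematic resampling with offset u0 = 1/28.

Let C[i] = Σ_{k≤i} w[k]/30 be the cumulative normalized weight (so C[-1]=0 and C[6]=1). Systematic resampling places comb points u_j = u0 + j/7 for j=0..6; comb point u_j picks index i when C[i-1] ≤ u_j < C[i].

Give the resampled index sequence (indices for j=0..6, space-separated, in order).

0 1 1 4 5 5 6

C = [2/15, 1/3, 13/30, 13/30, 17/30, 23/30, 1]
j=0: u_0=1/28 ∈ [0, 2/15) → index 0
j=1: u_1=5/28 ∈ [2/15, 1/3) → index 1
j=2: u_2=9/28 ∈ [2/15, 1/3) → index 1
j=3: u_3=13/28 ∈ [13/30, 17/30) → index 4
j=4: u_4=17/28 ∈ [17/30, 23/30) → index 5
j=5: u_5=3/4 ∈ [17/30, 23/30) → index 5
j=6: u_6=25/28 ∈ [23/30, 1) → index 6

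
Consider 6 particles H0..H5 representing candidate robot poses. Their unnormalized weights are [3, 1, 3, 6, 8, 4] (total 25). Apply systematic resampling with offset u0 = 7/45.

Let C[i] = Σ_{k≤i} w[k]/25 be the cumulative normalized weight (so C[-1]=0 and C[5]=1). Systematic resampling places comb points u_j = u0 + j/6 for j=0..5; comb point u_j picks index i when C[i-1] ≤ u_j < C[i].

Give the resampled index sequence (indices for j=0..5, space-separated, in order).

1 3 3 4 4 5

C = [3/25, 4/25, 7/25, 13/25, 21/25, 1]
j=0: u_0=7/45 ∈ [3/25, 4/25) → index 1
j=1: u_1=29/90 ∈ [7/25, 13/25) → index 3
j=2: u_2=22/45 ∈ [7/25, 13/25) → index 3
j=3: u_3=59/90 ∈ [13/25, 21/25) → index 4
j=4: u_4=37/45 ∈ [13/25, 21/25) → index 4
j=5: u_5=89/90 ∈ [21/25, 1) → index 5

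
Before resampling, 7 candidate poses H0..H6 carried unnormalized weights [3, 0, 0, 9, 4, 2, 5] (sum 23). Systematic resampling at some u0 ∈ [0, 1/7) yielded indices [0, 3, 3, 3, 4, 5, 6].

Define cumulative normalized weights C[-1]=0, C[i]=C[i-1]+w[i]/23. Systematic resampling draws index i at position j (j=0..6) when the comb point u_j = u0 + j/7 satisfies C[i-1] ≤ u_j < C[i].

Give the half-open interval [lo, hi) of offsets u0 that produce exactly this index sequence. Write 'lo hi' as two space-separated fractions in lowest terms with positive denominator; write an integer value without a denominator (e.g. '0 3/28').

C = [3/23, 3/23, 3/23, 12/23, 16/23, 18/23, 1]
j=0 picked index 0: u0 ∈ [0, 3/23)
j=1 picked index 3: u0 ∈ [-2/161, 61/161)
j=2 picked index 3: u0 ∈ [-25/161, 38/161)
j=3 picked index 3: u0 ∈ [-48/161, 15/161)
j=4 picked index 4: u0 ∈ [-8/161, 20/161)
j=5 picked index 5: u0 ∈ [-3/161, 11/161)
j=6 picked index 6: u0 ∈ [-12/161, 1/7)
intersection: [0, 11/161)

0 11/161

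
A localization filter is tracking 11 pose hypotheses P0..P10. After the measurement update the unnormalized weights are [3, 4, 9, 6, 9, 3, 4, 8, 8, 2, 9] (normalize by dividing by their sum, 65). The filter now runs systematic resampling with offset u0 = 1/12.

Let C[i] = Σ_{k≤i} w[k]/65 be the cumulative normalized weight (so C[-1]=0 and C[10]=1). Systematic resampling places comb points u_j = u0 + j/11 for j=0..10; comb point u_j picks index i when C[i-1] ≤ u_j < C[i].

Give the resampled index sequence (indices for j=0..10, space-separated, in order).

1 2 3 4 4 6 7 8 8 10 10

C = [3/65, 7/65, 16/65, 22/65, 31/65, 34/65, 38/65, 46/65, 54/65, 56/65, 1]
j=0: u_0=1/12 ∈ [3/65, 7/65) → index 1
j=1: u_1=23/132 ∈ [7/65, 16/65) → index 2
j=2: u_2=35/132 ∈ [16/65, 22/65) → index 3
j=3: u_3=47/132 ∈ [22/65, 31/65) → index 4
j=4: u_4=59/132 ∈ [22/65, 31/65) → index 4
j=5: u_5=71/132 ∈ [34/65, 38/65) → index 6
j=6: u_6=83/132 ∈ [38/65, 46/65) → index 7
j=7: u_7=95/132 ∈ [46/65, 54/65) → index 8
j=8: u_8=107/132 ∈ [46/65, 54/65) → index 8
j=9: u_9=119/132 ∈ [56/65, 1) → index 10
j=10: u_10=131/132 ∈ [56/65, 1) → index 10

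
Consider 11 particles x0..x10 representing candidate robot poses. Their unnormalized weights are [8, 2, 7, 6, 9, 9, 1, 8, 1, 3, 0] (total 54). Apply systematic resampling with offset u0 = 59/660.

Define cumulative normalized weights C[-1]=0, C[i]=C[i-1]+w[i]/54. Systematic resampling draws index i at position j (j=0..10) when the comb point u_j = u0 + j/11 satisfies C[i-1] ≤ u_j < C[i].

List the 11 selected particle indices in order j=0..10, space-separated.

0 1 2 3 4 4 5 5 7 7 9

C = [4/27, 5/27, 17/54, 23/54, 16/27, 41/54, 7/9, 25/27, 17/18, 1, 1]
j=0: u_0=59/660 ∈ [0, 4/27) → index 0
j=1: u_1=119/660 ∈ [4/27, 5/27) → index 1
j=2: u_2=179/660 ∈ [5/27, 17/54) → index 2
j=3: u_3=239/660 ∈ [17/54, 23/54) → index 3
j=4: u_4=299/660 ∈ [23/54, 16/27) → index 4
j=5: u_5=359/660 ∈ [23/54, 16/27) → index 4
j=6: u_6=419/660 ∈ [16/27, 41/54) → index 5
j=7: u_7=479/660 ∈ [16/27, 41/54) → index 5
j=8: u_8=49/60 ∈ [7/9, 25/27) → index 7
j=9: u_9=599/660 ∈ [7/9, 25/27) → index 7
j=10: u_10=659/660 ∈ [17/18, 1) → index 9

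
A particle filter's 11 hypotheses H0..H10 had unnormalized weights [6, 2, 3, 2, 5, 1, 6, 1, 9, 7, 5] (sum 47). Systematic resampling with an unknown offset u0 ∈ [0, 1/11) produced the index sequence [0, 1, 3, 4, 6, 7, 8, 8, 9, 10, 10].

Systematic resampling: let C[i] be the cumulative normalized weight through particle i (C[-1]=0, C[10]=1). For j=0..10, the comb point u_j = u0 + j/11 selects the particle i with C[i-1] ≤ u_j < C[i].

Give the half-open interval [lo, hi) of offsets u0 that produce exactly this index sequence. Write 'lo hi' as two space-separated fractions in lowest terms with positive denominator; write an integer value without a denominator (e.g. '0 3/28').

C = [6/47, 8/47, 11/47, 13/47, 18/47, 19/47, 25/47, 26/47, 35/47, 42/47, 1]
j=0 picked index 0: u0 ∈ [0, 6/47)
j=1 picked index 1: u0 ∈ [19/517, 41/517)
j=2 picked index 3: u0 ∈ [27/517, 49/517)
j=3 picked index 4: u0 ∈ [2/517, 57/517)
j=4 picked index 6: u0 ∈ [21/517, 87/517)
j=5 picked index 7: u0 ∈ [40/517, 51/517)
j=6 picked index 8: u0 ∈ [4/517, 103/517)
j=7 picked index 8: u0 ∈ [-43/517, 56/517)
j=8 picked index 9: u0 ∈ [9/517, 86/517)
j=9 picked index 10: u0 ∈ [39/517, 2/11)
j=10 picked index 10: u0 ∈ [-8/517, 1/11)
intersection: [40/517, 41/517)

40/517 41/517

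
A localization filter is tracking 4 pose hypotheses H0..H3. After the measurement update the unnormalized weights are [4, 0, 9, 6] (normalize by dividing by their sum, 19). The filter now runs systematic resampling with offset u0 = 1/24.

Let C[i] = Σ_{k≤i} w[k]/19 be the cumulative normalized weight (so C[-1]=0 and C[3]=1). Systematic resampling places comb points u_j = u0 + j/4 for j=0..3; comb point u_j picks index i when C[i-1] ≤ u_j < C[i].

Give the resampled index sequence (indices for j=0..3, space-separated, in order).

C = [4/19, 4/19, 13/19, 1]
j=0: u_0=1/24 ∈ [0, 4/19) → index 0
j=1: u_1=7/24 ∈ [4/19, 13/19) → index 2
j=2: u_2=13/24 ∈ [4/19, 13/19) → index 2
j=3: u_3=19/24 ∈ [13/19, 1) → index 3

0 2 2 3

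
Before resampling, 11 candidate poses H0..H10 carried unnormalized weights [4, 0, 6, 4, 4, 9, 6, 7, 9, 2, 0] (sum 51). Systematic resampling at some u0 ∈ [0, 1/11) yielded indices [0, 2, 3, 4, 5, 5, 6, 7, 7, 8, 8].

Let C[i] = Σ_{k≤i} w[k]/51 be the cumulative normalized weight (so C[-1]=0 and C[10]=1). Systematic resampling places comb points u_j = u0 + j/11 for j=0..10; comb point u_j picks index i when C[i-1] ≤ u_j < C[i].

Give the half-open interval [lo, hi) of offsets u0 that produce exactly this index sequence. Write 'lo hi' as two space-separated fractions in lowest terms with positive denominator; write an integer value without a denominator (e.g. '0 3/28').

C = [4/51, 4/51, 10/51, 14/51, 6/17, 9/17, 11/17, 40/51, 49/51, 1, 1]
j=0 picked index 0: u0 ∈ [0, 4/51)
j=1 picked index 2: u0 ∈ [-7/561, 59/561)
j=2 picked index 3: u0 ∈ [8/561, 52/561)
j=3 picked index 4: u0 ∈ [1/561, 15/187)
j=4 picked index 5: u0 ∈ [-2/187, 31/187)
j=5 picked index 5: u0 ∈ [-19/187, 14/187)
j=6 picked index 6: u0 ∈ [-3/187, 19/187)
j=7 picked index 7: u0 ∈ [2/187, 83/561)
j=8 picked index 7: u0 ∈ [-15/187, 32/561)
j=9 picked index 8: u0 ∈ [-19/561, 80/561)
j=10 picked index 8: u0 ∈ [-70/561, 29/561)
intersection: [8/561, 29/561)

8/561 29/561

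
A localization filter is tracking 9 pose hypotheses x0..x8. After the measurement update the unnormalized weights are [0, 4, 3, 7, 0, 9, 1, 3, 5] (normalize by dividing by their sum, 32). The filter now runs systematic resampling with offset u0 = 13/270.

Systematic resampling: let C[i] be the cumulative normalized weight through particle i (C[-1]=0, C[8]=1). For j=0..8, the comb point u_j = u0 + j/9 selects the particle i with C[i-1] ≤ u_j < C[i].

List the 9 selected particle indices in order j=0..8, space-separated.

C = [0, 1/8, 7/32, 7/16, 7/16, 23/32, 3/4, 27/32, 1]
j=0: u_0=13/270 ∈ [0, 1/8) → index 1
j=1: u_1=43/270 ∈ [1/8, 7/32) → index 2
j=2: u_2=73/270 ∈ [7/32, 7/16) → index 3
j=3: u_3=103/270 ∈ [7/32, 7/16) → index 3
j=4: u_4=133/270 ∈ [7/16, 23/32) → index 5
j=5: u_5=163/270 ∈ [7/16, 23/32) → index 5
j=6: u_6=193/270 ∈ [7/16, 23/32) → index 5
j=7: u_7=223/270 ∈ [3/4, 27/32) → index 7
j=8: u_8=253/270 ∈ [27/32, 1) → index 8

1 2 3 3 5 5 5 7 8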